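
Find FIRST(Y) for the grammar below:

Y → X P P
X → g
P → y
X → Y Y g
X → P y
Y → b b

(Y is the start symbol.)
To compute FIRST(Y), examine every production with Y on the left-hand side, reading each right-hand side left to right until a non-nullable symbol is reached.

FIRST sets of the other non-terminals involved (by the same procedure, iterated to a fixed point):
  FIRST(X) = { 'b', 'g', 'y' }

From Y → X P P:
  - X is a non-terminal: add FIRST(X) \ {ε} = { 'b', 'g', 'y' }
    X is not nullable, so stop
From Y → b b:
  - b is a terminal: add 'b' and stop

Collecting: FIRST(Y) = { 'b', 'g', 'y' }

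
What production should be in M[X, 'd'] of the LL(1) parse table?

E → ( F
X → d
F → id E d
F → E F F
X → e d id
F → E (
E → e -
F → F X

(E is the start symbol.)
X → d

To find M[X, 'd'], we find productions for X where 'd' is in the predict set (PREDICT(N → α) = (FIRST(α) \ {ε}) ∪ (FOLLOW(N) if α ⇒* ε)).

X → d: PREDICT = { 'd' }
  'd' is in predict set, so this production goes in M[X, 'd']
X → e d id: PREDICT = { 'e' }

M[X, 'd'] = X → d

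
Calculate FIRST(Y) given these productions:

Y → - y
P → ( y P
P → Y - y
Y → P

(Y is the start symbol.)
{ '(', '-' }

To compute FIRST(Y), examine every production with Y on the left-hand side, reading each right-hand side left to right until a non-nullable symbol is reached.

FIRST sets of the other non-terminals involved (by the same procedure, iterated to a fixed point):
  FIRST(P) = { '(', '-' }

From Y → - y:
  - '-' is a terminal: add '-' and stop
From Y → P:
  - P is a non-terminal: add FIRST(P) \ {ε} = { '(', '-' }
    P is not nullable, so stop

Collecting: FIRST(Y) = { '(', '-' }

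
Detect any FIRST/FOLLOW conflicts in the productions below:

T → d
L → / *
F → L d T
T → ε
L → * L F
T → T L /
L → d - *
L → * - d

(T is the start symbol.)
A FIRST/FOLLOW conflict occurs when a non-terminal N has a nullable alternative N → β (β ⇒* ε) and another alternative N → α with FIRST(α) ∩ FOLLOW(N) ≠ ∅: on such a lookahead the parser cannot decide between expanding α and letting N vanish via β.

Nullable non-terminals: T.
FIRST sets used below: FIRST(T) = { '*', '/', 'd', ε }, FIRST(L) = { '*', '/', 'd' }

T: nullable alternative(s) T → ε; FOLLOW(T) = { $, '*', '/', 'd' }
  T → d: FIRST \ {ε} = { 'd' } — overlaps FOLLOW(T) on { 'd' }: CONFLICT
  T → ε: FIRST \ {ε} = { } — this is the only nullable alternative, skip
  T → T L /: FIRST \ {ε} = { '*', '/', 'd' } — overlaps FOLLOW(T) on { '*', '/', 'd' }: CONFLICT

F, L have no nullable alternative, so no FIRST/FOLLOW check is needed there.

So the grammar has 2 FIRST/FOLLOW conflicts (marked CONFLICT above).

Answer: Yes. T → d with FOLLOW(T) on { 'd' }; T → T L '/' with FOLLOW(T) on { '*', '/', 'd' }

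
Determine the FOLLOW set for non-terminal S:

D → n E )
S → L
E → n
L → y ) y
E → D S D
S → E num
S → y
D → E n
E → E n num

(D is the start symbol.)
In E → D S D: S is followed by D, add FIRST(D) \ {ε} = { 'n' }

Taking the union: FOLLOW(S) = { 'n' }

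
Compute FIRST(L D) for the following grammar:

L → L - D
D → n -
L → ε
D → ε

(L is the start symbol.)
FIRST sets of the non-terminals involved (from the grammar, by fixed-point iteration):
  FIRST(L) = { '-', ε }
  FIRST(D) = { 'n', ε }

To compute FIRST(L D), process the symbols left to right:
Symbol L is a non-terminal. Add FIRST(L) \ {ε} = { '-' }
L is nullable (ε ∈ FIRST(L)), continue to the next symbol.
Symbol D is a non-terminal. Add FIRST(D) \ {ε} = { 'n' }
D is nullable (ε ∈ FIRST(D)), continue to the next symbol.
All symbols are nullable, so ε is in the result.
FIRST(L D) = { '-', 'n', ε }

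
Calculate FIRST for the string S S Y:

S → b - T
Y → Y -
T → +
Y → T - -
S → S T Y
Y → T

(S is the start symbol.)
FIRST sets of the non-terminals involved (from the grammar, by fixed-point iteration):
  FIRST(S) = { 'b' }

To compute FIRST(S S Y), process the symbols left to right:
Symbol S is a non-terminal. Add FIRST(S) \ {ε} = { 'b' }
S is not nullable (ε ∉ FIRST(S)), so stop here.
FIRST(S S Y) = { 'b' }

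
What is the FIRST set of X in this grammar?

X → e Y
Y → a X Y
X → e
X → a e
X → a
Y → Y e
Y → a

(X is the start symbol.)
From X → e Y:
  - e is a terminal: add 'e' and stop
From X → e:
  - e is a terminal: add 'e' and stop
From X → a e:
  - a is a terminal: add 'a' and stop
From X → a:
  - a is a terminal: add 'a' and stop

Collecting: FIRST(X) = { 'a', 'e' }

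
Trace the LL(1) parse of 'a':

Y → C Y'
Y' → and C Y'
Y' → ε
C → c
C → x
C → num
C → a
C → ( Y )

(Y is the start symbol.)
LL(1) parsing maintains a stack (initially the start symbol over $) and the input. At each step: if the stack top is a terminal, match it against the current input token; if it is a non-terminal N, replace it with the RHS of M[N, lookahead] (the unique production whose predict set contains the lookahead).

Stack is shown with the top on the left.

Stack   Input  Action
---------------------
Y $     a $    output Y → C Y'
C Y' $  a $    output C → a
a Y' $  a $    match 'a'
Y' $    $      output Y' → ε
$       $      accept

The string is accepted.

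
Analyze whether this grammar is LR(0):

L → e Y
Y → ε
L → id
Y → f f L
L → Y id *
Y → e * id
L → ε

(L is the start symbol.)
No. Shift-reduce conflict between [L → .] and [L → . e Y]

Augment with L' → L and build the canonical LR(0) collection (I0 = CLOSURE({[L' → . L]}), then GOTO on every symbol after a dot until no new states appear). It has 14 states:
  I0: { [L → . Y id *], [L → . e Y], [L → . id], [L → .], [L' → . L], [Y → . e * id], [Y → . f f L], [Y → .] }  — shift, 2 reduces
  I1: { [L' → L .] }  — accept
  I2: { [L → Y . id *] }  — shift
  I3: { [L → e . Y], [Y → . e * id], [Y → . f f L], [Y → .], [Y → e . * id] }  — shift, reduce
  I4: { [Y → f . f L] }  — shift
  I5: { [L → id .] }  — reduce
  I6: { [L → . Y id *], [L → . e Y], [L → . id], [L → .], [Y → . e * id], [Y → . f f L], [Y → .], [Y → f f . L] }  — shift, 2 reduces
  I7: { [Y → f f L .] }  — reduce
  I8: { [Y → e * . id] }  — shift
  I9: { [L → e Y .] }  — reduce
  I10: { [Y → e . * id] }  — shift
  I11: { [Y → e * id .] }  — reduce
  I12: { [L → Y id . *] }  — shift
  I13: { [L → Y id * .] }  — reduce

Conflict in state I0:
  Shift-reduce conflict between [L → .] and [L → . e Y]
So the grammar is NOT LR(0).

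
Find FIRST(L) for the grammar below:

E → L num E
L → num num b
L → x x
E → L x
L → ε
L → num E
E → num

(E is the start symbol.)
{ 'num', 'x', ε }

To compute FIRST(L), examine every production with L on the left-hand side, reading each right-hand side left to right until a non-nullable symbol is reached.

From L → num num b:
  - num is a terminal: add 'num' and stop
From L → x x:
  - x is a terminal: add 'x' and stop
From L → ε:
  - ε-production, so ε ∈ FIRST(L)
From L → num E:
  - num is a terminal: add 'num' and stop

Collecting: FIRST(L) = { 'num', 'x', ε }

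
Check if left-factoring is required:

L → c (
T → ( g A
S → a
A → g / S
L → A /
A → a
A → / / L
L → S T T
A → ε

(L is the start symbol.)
Left-factoring is needed when two productions for the same non-terminal
share a common prefix on the right-hand side.

Productions for L:
  L → c (
  L → A /
  L → S T T
Productions for A:
  A → g / S
  A → a
  A → / / L
  A → ε

No common prefixes found.

Answer: No, left-factoring is not needed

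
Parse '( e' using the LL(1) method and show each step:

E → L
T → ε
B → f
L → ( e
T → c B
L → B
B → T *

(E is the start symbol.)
LL(1) parsing maintains a stack (initially the start symbol over $) and the input. At each step: if the stack top is a terminal, match it against the current input token; if it is a non-terminal N, replace it with the RHS of M[N, lookahead] (the unique production whose predict set contains the lookahead).

Stack is shown with the top on the left.

Stack  Input  Action
--------------------
E $    ( e $  output E → L
L $    ( e $  output L → ( e
( e $  ( e $  match '('
e $    e $    match 'e'
$      $      accept

The string is accepted.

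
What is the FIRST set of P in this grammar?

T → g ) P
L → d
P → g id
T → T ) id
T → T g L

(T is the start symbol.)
To compute FIRST(P), examine every production with P on the left-hand side, reading each right-hand side left to right until a non-nullable symbol is reached.

From P → g id:
  - g is a terminal: add 'g' and stop

Collecting: FIRST(P) = { 'g' }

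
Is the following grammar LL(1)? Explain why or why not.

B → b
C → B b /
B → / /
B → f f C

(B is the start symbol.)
A grammar is LL(1) if for each non-terminal N with multiple productions, the predict sets of those productions are pairwise disjoint, where PREDICT(N → α) = (FIRST(α) \ {ε}) ∪ (FOLLOW(N) if α ⇒* ε).

For B:
  PREDICT(B → b) = { 'b' }
  PREDICT(B → '/' '/') = { '/' }
  PREDICT(B → f f C) = { 'f' }
C has a single production, so nothing to check there.

All predict sets are disjoint. The grammar IS LL(1).

Answer: Yes, the grammar is LL(1).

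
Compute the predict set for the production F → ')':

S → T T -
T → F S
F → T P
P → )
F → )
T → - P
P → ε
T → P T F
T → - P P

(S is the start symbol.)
{ ')' }

PREDICT(F → ')') = (FIRST(RHS) \ {ε}) ∪ (FOLLOW(F) if ε ∈ FIRST(RHS), i.e. RHS ⇒* ε)
FIRST(')') = { ')' }
ε ∉ FIRST(')'), so FOLLOW(F) is not added.
PREDICT(F → ')') = { ')' }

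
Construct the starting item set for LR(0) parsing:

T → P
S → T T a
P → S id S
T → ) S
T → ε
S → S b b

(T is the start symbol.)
First, augment the grammar with T' → T
I₀ = CLOSURE({ [T' → . T] }):
  [T' → . T] has the dot before T: add [T → . P], [T → . ) S], [T → .]
  [T → . P] has the dot before P: add [P → . S id S]
  [P → . S id S] has the dot before S: add [S → . T T a], [S → . S b b]
No further items can be added.

I₀ = { [P → . S id S], [S → . S b b], [S → . T T a], [T → . ) S], [T → . P], [T → .], [T' → . T] }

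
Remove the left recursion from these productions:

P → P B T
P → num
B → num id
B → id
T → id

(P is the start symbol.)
P → num P'
P' → B T P'
P' → ε
B → num id
B → id
T → id

P is directly left-recursive. The standard transformation for
  A → A α₁ | ... | A α_m | β₁ | ... | β_n
is
  A  → β₁ A' | ... | β_n A'
  A' → α₁ A' | ... | α_m A' | ε

P → num becomes P → num P'
P → P B T becomes P' → B T P'
Add P' → ε

Productions for other non-terminals are unchanged:
  B → num id
  B → id
  T → id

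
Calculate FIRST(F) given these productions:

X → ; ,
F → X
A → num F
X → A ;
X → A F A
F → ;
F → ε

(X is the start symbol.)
To compute FIRST(F), examine every production with F on the left-hand side, reading each right-hand side left to right until a non-nullable symbol is reached.

FIRST sets of the other non-terminals involved (by the same procedure, iterated to a fixed point):
  FIRST(X) = { ';', 'num' }

From F → X:
  - X is a non-terminal: add FIRST(X) \ {ε} = { ';', 'num' }
    X is not nullable, so stop
From F → ;:
  - ';' is a terminal: add ';' and stop
From F → ε:
  - ε-production, so ε ∈ FIRST(F)

Collecting: FIRST(F) = { ';', 'num', ε }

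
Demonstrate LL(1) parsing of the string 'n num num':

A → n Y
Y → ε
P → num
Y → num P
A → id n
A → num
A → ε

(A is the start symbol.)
Stack is shown with the top on the left.

Stack    Input        Action
----------------------------
A $      n num num $  output A → n Y
n Y $    n num num $  match 'n'
Y $      num num $    output Y → num P
num P $  num num $    match 'num'
P $      num $        output P → num
num $    num $        match 'num'
$        $            accept

The string is accepted.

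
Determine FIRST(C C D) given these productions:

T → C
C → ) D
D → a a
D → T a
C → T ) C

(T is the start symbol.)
{ ')' }

FIRST sets of the non-terminals involved (from the grammar, by fixed-point iteration):
  FIRST(C) = { ')' }

To compute FIRST(C C D), process the symbols left to right:
Symbol C is a non-terminal. Add FIRST(C) \ {ε} = { ')' }
C is not nullable (ε ∉ FIRST(C)), so stop here.
FIRST(C C D) = { ')' }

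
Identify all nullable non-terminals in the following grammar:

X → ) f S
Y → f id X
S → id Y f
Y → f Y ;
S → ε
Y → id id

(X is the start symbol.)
A non-terminal is nullable if it can derive ε (the empty string): either it has an ε-production, or it has a production whose right-hand side consists entirely of nullable non-terminals.

ε-productions: S → ε
So S is immediately nullable.
No further non-terminal can be added: every production for the remaining non-terminals contains a terminal or a non-nullable non-terminal.
Nullable = { 'S' }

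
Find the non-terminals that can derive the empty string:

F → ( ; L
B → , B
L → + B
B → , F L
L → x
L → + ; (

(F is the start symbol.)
A non-terminal is nullable if it can derive ε (the empty string): either it has an ε-production, or it has a production whose right-hand side consists entirely of nullable non-terminals.

There are no ε-productions, so no non-terminal can derive ε.
No non-terminals are nullable.

Answer: None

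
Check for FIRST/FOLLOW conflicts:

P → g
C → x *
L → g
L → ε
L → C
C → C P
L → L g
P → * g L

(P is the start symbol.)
A FIRST/FOLLOW conflict occurs when a non-terminal N has a nullable alternative N → β (β ⇒* ε) and another alternative N → α with FIRST(α) ∩ FOLLOW(N) ≠ ∅: on such a lookahead the parser cannot decide between expanding α and letting N vanish via β.

Nullable non-terminals: L.
FIRST sets used below: FIRST(C) = { 'x' }, FIRST(L) = { 'g', 'x', ε }

L: nullable alternative(s) L → ε; FOLLOW(L) = { $, '*', 'g' }
  L → g: FIRST \ {ε} = { 'g' } — overlaps FOLLOW(L) on { 'g' }: CONFLICT
  L → ε: FIRST \ {ε} = { } — this is the only nullable alternative, skip
  L → C: FIRST \ {ε} = { 'x' } — disjoint from FOLLOW(L)
  L → L g: FIRST \ {ε} = { 'g', 'x' } — overlaps FOLLOW(L) on { 'g' }: CONFLICT

C, P have no nullable alternative, so no FIRST/FOLLOW check is needed there.

So the grammar has 2 FIRST/FOLLOW conflicts (marked CONFLICT above).

Answer: Yes. L → g with FOLLOW(L) on { 'g' }; L → L g with FOLLOW(L) on { 'g' }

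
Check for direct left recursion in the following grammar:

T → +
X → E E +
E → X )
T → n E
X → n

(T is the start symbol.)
No direct left recursion

Direct left recursion occurs when N → N α for some non-terminal N (the right-hand side begins with the left-hand side itself).

T → +: starts with '+'
X → E E +: starts with E
E → X ): starts with X
T → n E: starts with n
X → n: starts with n

No direct left recursion found.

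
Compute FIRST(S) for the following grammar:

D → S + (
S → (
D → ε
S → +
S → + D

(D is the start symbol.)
To compute FIRST(S), examine every production with S on the left-hand side, reading each right-hand side left to right until a non-nullable symbol is reached.

From S → (:
  - '(' is a terminal: add '(' and stop
From S → +:
  - '+' is a terminal: add '+' and stop
From S → + D:
  - '+' is a terminal: add '+' and stop

Collecting: FIRST(S) = { '(', '+' }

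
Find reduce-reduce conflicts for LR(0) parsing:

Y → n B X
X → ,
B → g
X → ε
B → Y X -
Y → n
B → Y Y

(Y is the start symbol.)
No reduce-reduce conflicts

A reduce-reduce conflict occurs when an LR(0) state has two complete items [A → α .] and [B → β .] — both call for a reduction, and with no lookahead the parser cannot choose between them.

Augment with Y' → Y and build the canonical LR(0) collection (I0 = CLOSURE({[Y' → . Y]}), then GOTO on every symbol after a dot until no new states appear). It has 11 states:
  I0: { [Y → . n B X], [Y → . n], [Y' → . Y] }  — shift
  I1: { [Y' → Y .] }  — accept
  I2: { [B → . Y X -], [B → . Y Y], [B → . g], [Y → . n B X], [Y → . n], [Y → n . B X], [Y → n .] }  — shift, reduce
  I3: { [X → . ,], [X → .], [Y → n B . X] }  — shift, reduce
  I4: { [B → Y . X -], [B → Y . Y], [X → . ,], [X → .], [Y → . n B X], [Y → . n] }  — shift, reduce
  I5: { [B → g .] }  — reduce
  I6: { [X → , .] }  — reduce
  I7: { [B → Y X . -] }  — shift
  I8: { [B → Y Y .] }  — reduce
  I9: { [B → Y X - .] }  — reduce
  I10: { [Y → n B X .] }  — reduce

No state contains more than one complete item.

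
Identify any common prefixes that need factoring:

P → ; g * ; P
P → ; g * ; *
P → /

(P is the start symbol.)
Yes, P has productions with common prefix '; g * ;'

Left-factoring is needed when two productions for the same non-terminal
share a common prefix on the right-hand side.

Productions for P:
  P → ; g * ; P
  P → ; g * ; *
  P → /

Found common prefix '; g * ;' in productions for P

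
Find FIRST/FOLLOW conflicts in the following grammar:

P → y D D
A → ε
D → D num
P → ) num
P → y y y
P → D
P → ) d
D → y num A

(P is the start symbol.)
Nullable non-terminals: A.
A has a nullable alternative but only one production, so nothing to check.

D, P have no nullable alternative, so no FIRST/FOLLOW check is needed there.

No FIRST/FOLLOW conflicts found.

Answer: No FIRST/FOLLOW conflicts.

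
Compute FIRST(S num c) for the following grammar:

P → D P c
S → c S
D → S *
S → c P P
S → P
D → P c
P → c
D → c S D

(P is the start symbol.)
FIRST sets of the non-terminals involved (from the grammar, by fixed-point iteration):
  FIRST(S) = { 'c' }

To compute FIRST(S num c), process the symbols left to right:
Symbol S is a non-terminal. Add FIRST(S) \ {ε} = { 'c' }
S is not nullable (ε ∉ FIRST(S)), so stop here.
FIRST(S num c) = { 'c' }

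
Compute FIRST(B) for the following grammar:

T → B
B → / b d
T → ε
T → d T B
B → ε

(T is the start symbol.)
{ '/', ε }

To compute FIRST(B), examine every production with B on the left-hand side, reading each right-hand side left to right until a non-nullable symbol is reached.

From B → / b d:
  - '/' is a terminal: add '/' and stop
From B → ε:
  - ε-production, so ε ∈ FIRST(B)

Collecting: FIRST(B) = { '/', ε }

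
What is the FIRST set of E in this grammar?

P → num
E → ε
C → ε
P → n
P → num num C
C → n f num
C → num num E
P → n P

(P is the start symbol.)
{ ε }

From E → ε:
  - ε-production, so ε ∈ FIRST(E)

Collecting: FIRST(E) = { ε }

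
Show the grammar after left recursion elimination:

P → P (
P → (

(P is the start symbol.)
P is directly left-recursive. The standard transformation for
  A → A α₁ | ... | A α_m | β₁ | ... | β_n
is
  A  → β₁ A' | ... | β_n A'
  A' → α₁ A' | ... | α_m A' | ε

P → ( becomes P → ( P'
P → P ( becomes P' → ( P'
Add P' → ε

Resulting grammar:
P → ( P'
P' → ( P'
P' → ε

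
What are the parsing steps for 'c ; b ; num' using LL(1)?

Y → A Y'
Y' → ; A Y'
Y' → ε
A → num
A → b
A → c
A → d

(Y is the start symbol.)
Stack is shown with the top on the left.

Stack     Input          Action
-------------------------------
Y $       c ; b ; num $  output Y → A Y'
A Y' $    c ; b ; num $  output A → c
c Y' $    c ; b ; num $  match 'c'
Y' $      ; b ; num $    output Y' → ; A Y'
; A Y' $  ; b ; num $    match ';'
A Y' $    b ; num $      output A → b
b Y' $    b ; num $      match 'b'
Y' $      ; num $        output Y' → ; A Y'
; A Y' $  ; num $        match ';'
A Y' $    num $          output A → num
num Y' $  num $          match 'num'
Y' $      $              output Y' → ε
$         $              accept

The string is accepted.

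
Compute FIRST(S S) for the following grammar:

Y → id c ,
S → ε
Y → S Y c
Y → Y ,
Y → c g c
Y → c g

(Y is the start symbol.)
{ ε }

FIRST sets of the non-terminals involved (from the grammar, by fixed-point iteration):
  FIRST(S) = { ε }

To compute FIRST(S S), process the symbols left to right:
Symbol S is a non-terminal. Add FIRST(S) \ {ε} = { }
S is nullable (ε ∈ FIRST(S)), continue to the next symbol.
Symbol S is a non-terminal. Add FIRST(S) \ {ε} = { }
S is nullable (ε ∈ FIRST(S)), continue to the next symbol.
All symbols are nullable, so ε is in the result.
FIRST(S S) = { ε }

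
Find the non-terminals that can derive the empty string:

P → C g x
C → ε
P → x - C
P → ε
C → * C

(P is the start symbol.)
{ 'C', 'P' }

ε-productions: C → ε, P → ε
So C, P are immediately nullable.
Every non-terminal is now nullable.
Nullable = { 'C', 'P' }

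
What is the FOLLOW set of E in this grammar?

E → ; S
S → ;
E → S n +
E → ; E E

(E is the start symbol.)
{ $, ';' }

To compute FOLLOW(E), find every occurrence of E on a right-hand side N → α E β: add FIRST(β) \ {ε}, and if β is empty or nullable also add FOLLOW(N). Iterate to a fixed point.

E is the start symbol, so $ ∈ FOLLOW(E).
In E → ; E E: E is followed by E, add FIRST(E) \ {ε} = { ';' }
In E → ; E E: E is at the end; this adds FOLLOW(E) to itself — nothing new

Taking the union: FOLLOW(E) = { $, ';' }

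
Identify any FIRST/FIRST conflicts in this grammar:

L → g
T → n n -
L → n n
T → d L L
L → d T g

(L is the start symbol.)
No FIRST/FIRST conflicts.

Productions for L:
  L → g: FIRST = { 'g' }
  L → n n: FIRST = { 'n' }
  L → d T g: FIRST = { 'd' }
Productions for T:
  T → n n -: FIRST = { 'n' }
  T → d L L: FIRST = { 'd' }

All alternatives of each non-terminal have pairwise disjoint FIRST sets.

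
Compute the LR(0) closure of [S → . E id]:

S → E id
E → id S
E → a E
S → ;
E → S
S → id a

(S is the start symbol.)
To compute CLOSURE, for each item [A → α.Bβ] where B is a non-terminal, add [B → .γ] for all productions B → γ; repeat for the newly added items until nothing changes.

Start with: [S → . E id]
  [S → . E id] has the dot before E: add [E → . id S], [E → . a E], [E → . S]
  [E → . S] has the dot before S: add [S → . ;], [S → . id a]
No further items can be added.

CLOSURE = { [E → . S], [E → . a E], [E → . id S], [S → . ;], [S → . E id], [S → . id a] }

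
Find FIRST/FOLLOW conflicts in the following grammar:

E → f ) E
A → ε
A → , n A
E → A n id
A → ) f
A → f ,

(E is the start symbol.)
Nullable non-terminals: A.

A: nullable alternative(s) A → ε; FOLLOW(A) = { 'n' }
  A → ε: FIRST \ {ε} = { } — this is the only nullable alternative, skip
  A → , n A: FIRST \ {ε} = { ',' } — disjoint from FOLLOW(A)
  A → ) f: FIRST \ {ε} = { ')' } — disjoint from FOLLOW(A)
  A → f ,: FIRST \ {ε} = { 'f' } — disjoint from FOLLOW(A)

E has no nullable alternative, so no FIRST/FOLLOW check is needed there.

No FIRST/FOLLOW conflicts found.

Answer: No FIRST/FOLLOW conflicts.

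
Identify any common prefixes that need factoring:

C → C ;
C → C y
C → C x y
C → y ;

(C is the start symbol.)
Yes, C has productions with common prefix 'C'

Left-factoring is needed when two productions for the same non-terminal
share a common prefix on the right-hand side.

Productions for C:
  C → C ;
  C → C y
  C → C x y
  C → y ;

Found common prefix 'C' in productions for C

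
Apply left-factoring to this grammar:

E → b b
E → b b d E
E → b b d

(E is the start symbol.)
E → b b E'
E' → ε
E' → d E''
E'' → E
E'' → ε

Left-factoring transforms A → αβ₁ | αβ₂ into A → αA' and A' → β₁ | β₂
(α is the longest common prefix among the alternatives). Repeat until
no nonterminal has two alternatives with a common prefix.

Round 1: E has alternatives sharing prefix 'b b'. Introduce E': E → b b E'
  Add: E' → ε
  Add: E' → d E
  Add: E' → d

Round 2: E' has alternatives sharing prefix 'd'. Introduce E'': E' → d E''
  Add: E'' → E
  Add: E'' → ε

No remaining common prefixes — done.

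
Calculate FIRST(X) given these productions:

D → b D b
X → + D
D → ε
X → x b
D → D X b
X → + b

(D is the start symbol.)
From X → + D:
  - '+' is a terminal: add '+' and stop
From X → x b:
  - x is a terminal: add 'x' and stop
From X → + b:
  - '+' is a terminal: add '+' and stop

Collecting: FIRST(X) = { '+', 'x' }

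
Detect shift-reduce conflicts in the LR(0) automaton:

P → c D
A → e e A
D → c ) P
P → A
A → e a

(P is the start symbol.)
A shift-reduce conflict occurs when an LR(0) state has both:
  - a complete (reduce) item [A → α .] (dot at the end), and
  - a shift item [B → β . c γ] (dot before a terminal).

Augment with P' → P and build the canonical LR(0) collection (I0 = CLOSURE({[P' → . P]}), then GOTO on every symbol after a dot until no new states appear). It has 12 states:
  I0: { [A → . e a], [A → . e e A], [P → . A], [P → . c D], [P' → . P] }  — shift
  I1: { [P → A .] }  — reduce
  I2: { [P' → P .] }  — accept
  I3: { [D → . c ) P], [P → c . D] }  — shift
  I4: { [A → e . a], [A → e . e A] }  — shift
  I5: { [A → e a .] }  — reduce
  I6: { [A → . e a], [A → . e e A], [A → e e . A] }  — shift
  I7: { [A → e e A .] }  — reduce
  I8: { [P → c D .] }  — reduce
  I9: { [D → c . ) P] }  — shift
  I10: { [A → . e a], [A → . e e A], [D → c ) . P], [P → . A], [P → . c D] }  — shift
  I11: { [D → c ) P .] }  — reduce

No state contains both a complete item and a shift item.

Answer: No shift-reduce conflicts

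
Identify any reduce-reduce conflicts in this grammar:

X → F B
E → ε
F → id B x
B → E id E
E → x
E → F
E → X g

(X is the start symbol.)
A reduce-reduce conflict occurs when an LR(0) state has two complete items [A → α .] and [B → β .] — both call for a reduction, and with no lookahead the parser cannot choose between them.

Augment with X' → X and build the canonical LR(0) collection (I0 = CLOSURE({[X' → . X]}), then GOTO on every symbol after a dot until no new states appear). It has 14 states:
  I0: { [F → . id B x], [X → . F B], [X' → . X] }  — shift
  I1: { [B → . E id E], [E → . F], [E → . X g], [E → . x], [E → .], [F → . id B x], [X → . F B], [X → F . B] }  — shift, reduce
  I2: { [X' → X .] }  — accept
  I3: { [B → . E id E], [E → . F], [E → . X g], [E → . x], [E → .], [F → . id B x], [F → id . B x], [X → . F B] }  — shift, reduce
  I4: { [F → id B . x] }  — shift
  I5: { [B → E . id E] }  — shift
  I6: { [B → . E id E], [E → . F], [E → . X g], [E → . x], [E → .], [E → F .], [F → . id B x], [X → . F B], [X → F . B] }  — shift, 2 reduces
  I7: { [E → X . g] }  — shift
  I8: { [E → x .] }  — reduce
  I9: { [E → X g .] }  — reduce
  I10: { [X → F B .] }  — reduce
  I11: { [B → E id . E], [E → . F], [E → . X g], [E → . x], [E → .], [F → . id B x], [X → . F B] }  — shift, reduce
  I12: { [B → E id E .] }  — reduce
  I13: { [F → id B x .] }  — reduce

I6 contains complete items [E → .], [E → F .] — reduce-reduce conflict.

Answer: Yes — I6: [E → .] vs [E → F .]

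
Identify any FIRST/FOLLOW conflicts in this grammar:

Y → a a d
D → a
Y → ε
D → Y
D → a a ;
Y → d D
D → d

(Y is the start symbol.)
Nullable non-terminals: D, Y.
FIRST sets used below: FIRST(Y) = { 'a', 'd', ε }

D: nullable alternative(s) D → Y; FOLLOW(D) = { $ }
  D → a: FIRST \ {ε} = { 'a' } — disjoint from FOLLOW(D)
  D → Y: FIRST \ {ε} = { 'a', 'd' } — this is the only nullable alternative, skip
  D → a a ;: FIRST \ {ε} = { 'a' } — disjoint from FOLLOW(D)
  D → d: FIRST \ {ε} = { 'd' } — disjoint from FOLLOW(D)

Y: nullable alternative(s) Y → ε; FOLLOW(Y) = { $ }
  Y → a a d: FIRST \ {ε} = { 'a' } — disjoint from FOLLOW(Y)
  Y → ε: FIRST \ {ε} = { } — this is the only nullable alternative, skip
  Y → d D: FIRST \ {ε} = { 'd' } — disjoint from FOLLOW(Y)

No FIRST/FOLLOW conflicts found.

Answer: No FIRST/FOLLOW conflicts.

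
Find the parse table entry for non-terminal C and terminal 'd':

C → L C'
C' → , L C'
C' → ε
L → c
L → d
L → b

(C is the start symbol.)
C → L C'

To find M[C, 'd'], we find productions for C where 'd' is in the predict set (PREDICT(N → α) = (FIRST(α) \ {ε}) ∪ (FOLLOW(N) if α ⇒* ε)).

Relevant sets:
  FIRST(L) = { 'b', 'c', 'd' }

C → L C': PREDICT = { 'b', 'c', 'd' }
  'd' is in predict set, so this production goes in M[C, 'd']

M[C, 'd'] = C → L C'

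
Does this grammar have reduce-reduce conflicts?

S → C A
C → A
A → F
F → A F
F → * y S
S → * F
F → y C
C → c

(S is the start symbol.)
Yes — I14: [A → F .] vs [F → A F .]; I15: [A → F .] vs [S → * F .]

A reduce-reduce conflict occurs when an LR(0) state has two complete items [A → α .] and [B → β .] — both call for a reduction, and with no lookahead the parser cannot choose between them.

Augment with S' → S and build the canonical LR(0) collection (I0 = CLOSURE({[S' → . S]}), then GOTO on every symbol after a dot until no new states appear). It has 18 states:
  I0: { [A → . F], [C → . A], [C → . c], [F → . * y S], [F → . A F], [F → . y C], [S → . * F], [S → . C A], [S' → . S] }  — shift
  I1: { [A → . F], [F → * . y S], [F → . * y S], [F → . A F], [F → . y C], [S → * . F] }  — shift
  I2: { [A → . F], [C → A .], [F → . * y S], [F → . A F], [F → . y C], [F → A . F] }  — shift, reduce
  I3: { [A → . F], [F → . * y S], [F → . A F], [F → . y C], [S → C . A] }  — shift
  I4: { [A → F .] }  — reduce
  I5: { [S' → S .] }  — accept
  I6: { [C → c .] }  — reduce
  I7: { [A → . F], [C → . A], [C → . c], [F → . * y S], [F → . A F], [F → . y C], [F → y . C] }  — shift
  I8: { [F → * . y S] }  — shift
  I9: { [F → y C .] }  — reduce
  I10: { [A → . F], [C → . A], [C → . c], [F → * y . S], [F → . * y S], [F → . A F], [F → . y C], [S → . * F], [S → . C A] }  — shift
  I11: { [F → * y S .] }  — reduce
  I12: { [A → . F], [F → . * y S], [F → . A F], [F → . y C], [F → A . F], [S → C A .] }  — shift, reduce
  I13: { [A → . F], [F → . * y S], [F → . A F], [F → . y C], [F → A . F] }  — shift
  I14: { [A → F .], [F → A F .] }  — 2 reduces
  I15: { [A → F .], [S → * F .] }  — 2 reduces
  I16: { [A → . F], [C → . A], [C → . c], [F → * y . S], [F → . * y S], [F → . A F], [F → . y C], [F → y . C], [S → . * F], [S → . C A] }  — shift
  I17: { [A → . F], [F → . * y S], [F → . A F], [F → . y C], [F → y C .], [S → C . A] }  — shift, reduce

I14 contains complete items [A → F .], [F → A F .] — reduce-reduce conflict.
I15 contains complete items [A → F .], [S → * F .] — reduce-reduce conflict.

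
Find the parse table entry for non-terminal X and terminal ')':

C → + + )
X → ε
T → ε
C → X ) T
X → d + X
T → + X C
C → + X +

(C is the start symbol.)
To find M[X, ')'], we find productions for X where ')' is in the predict set (PREDICT(N → α) = (FIRST(α) \ {ε}) ∪ (FOLLOW(N) if α ⇒* ε)).

Relevant sets:
  FOLLOW(X) = { ')', '+', 'd' }

X → ε: PREDICT = { ')', '+', 'd' }
  ')' is in predict set, so this production goes in M[X, ')']
X → d + X: PREDICT = { 'd' }

M[X, ')'] = X → ε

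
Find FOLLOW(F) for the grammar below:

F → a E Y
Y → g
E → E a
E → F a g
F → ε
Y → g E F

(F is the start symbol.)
{ $, 'a' }

To compute FOLLOW(F), find every occurrence of F on a right-hand side N → α F β: add FIRST(β) \ {ε}, and if β is empty or nullable also add FOLLOW(N). Iterate to a fixed point.

F is the start symbol, so $ ∈ FOLLOW(F).
In E → F a g: F is followed by a g, add FIRST(a g) \ {ε} = { 'a' }
In Y → g E F: F is at the end, add FOLLOW(Y)

The FOLLOW sets referred to above (computed the same way, to a fixed point):
  FOLLOW(Y) = { $, 'a' }

Taking the union: FOLLOW(F) = { $, 'a' }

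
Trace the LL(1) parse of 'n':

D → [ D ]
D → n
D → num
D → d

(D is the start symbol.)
Stack is shown with the top on the left.

Stack  Input  Action
--------------------
D $    n $    output D → n
n $    n $    match 'n'
$      $      accept

The string is accepted.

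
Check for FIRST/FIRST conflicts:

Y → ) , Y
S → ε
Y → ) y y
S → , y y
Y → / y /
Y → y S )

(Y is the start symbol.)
A FIRST/FIRST conflict occurs when two productions N → α and N → β for the same non-terminal have FIRST(α) ∩ FIRST(β) ≠ ∅ (with ε ∈ FIRST of a nullable right-hand side, so two nullable alternatives also conflict).

Productions for Y:
  Y → ) , Y: FIRST = { ')' }
  Y → ) y y: FIRST = { ')' }
  Y → / y /: FIRST = { '/' }
  Y → y S ): FIRST = { 'y' }
Productions for S:
  S → ε: FIRST = { ε }
  S → , y y: FIRST = { ',' }

Conflict for Y: Y → ) , Y and Y → ) y y
  Overlap: { ')' }

Answer: Yes. Y → ')' ',' Y / Y → ')' y y on { ')' }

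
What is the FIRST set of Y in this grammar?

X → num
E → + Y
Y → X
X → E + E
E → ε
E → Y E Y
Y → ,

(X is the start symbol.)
{ '+', ',', 'num' }

FIRST sets of the other non-terminals involved (by the same procedure, iterated to a fixed point):
  FIRST(X) = { '+', ',', 'num' }

From Y → X:
  - X is a non-terminal: add FIRST(X) \ {ε} = { '+', ',', 'num' }
    X is not nullable, so stop
From Y → ,:
  - ',' is a terminal: add ',' and stop

Collecting: FIRST(Y) = { '+', ',', 'num' }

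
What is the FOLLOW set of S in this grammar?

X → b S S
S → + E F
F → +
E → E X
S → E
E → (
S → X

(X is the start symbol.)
In X → b S S: S is followed by S, add FIRST(S) \ {ε} = { '(', '+', 'b' }
In X → b S S: S is at the end, add FOLLOW(X)

The FOLLOW sets referred to above (computed the same way, to a fixed point):
  FOLLOW(X) = { $, '(', '+', 'b' }

Taking the union: FOLLOW(S) = { $, '(', '+', 'b' }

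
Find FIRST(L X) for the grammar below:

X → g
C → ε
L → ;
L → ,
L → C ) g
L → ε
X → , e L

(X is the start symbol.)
{ ')', ',', ';', 'g' }

FIRST sets of the non-terminals involved (from the grammar, by fixed-point iteration):
  FIRST(L) = { ')', ',', ';', ε }
  FIRST(X) = { ',', 'g' }

To compute FIRST(L X), process the symbols left to right:
Symbol L is a non-terminal. Add FIRST(L) \ {ε} = { ')', ',', ';' }
L is nullable (ε ∈ FIRST(L)), continue to the next symbol.
Symbol X is a non-terminal. Add FIRST(X) \ {ε} = { ',', 'g' }
X is not nullable (ε ∉ FIRST(X)), so stop here.
FIRST(L X) = { ')', ',', ';', 'g' }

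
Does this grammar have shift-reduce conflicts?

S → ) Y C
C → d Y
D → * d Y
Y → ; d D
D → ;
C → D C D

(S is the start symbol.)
Augment with S' → S and build the canonical LR(0) collection (I0 = CLOSURE({[S' → . S]}), then GOTO on every symbol after a dot until no new states appear). It has 17 states:
  I0: { [S → . ) Y C], [S' → . S] }  — shift
  I1: { [S → ) . Y C], [Y → . ; d D] }  — shift
  I2: { [S' → S .] }  — accept
  I3: { [Y → ; . d D] }  — shift
  I4: { [C → . D C D], [C → . d Y], [D → . * d Y], [D → . ;], [S → ) Y . C] }  — shift
  I5: { [D → * . d Y] }  — shift
  I6: { [D → ; .] }  — reduce
  I7: { [S → ) Y C .] }  — reduce
  I8: { [C → . D C D], [C → . d Y], [C → D . C D], [D → . * d Y], [D → . ;] }  — shift
  I9: { [C → d . Y], [Y → . ; d D] }  — shift
  I10: { [C → d Y .] }  — reduce
  I11: { [C → D C . D], [D → . * d Y], [D → . ;] }  — shift
  I12: { [C → D C D .] }  — reduce
  I13: { [D → * d . Y], [Y → . ; d D] }  — shift
  I14: { [D → * d Y .] }  — reduce
  I15: { [D → . * d Y], [D → . ;], [Y → ; d . D] }  — shift
  I16: { [Y → ; d D .] }  — reduce

No state contains both a complete item and a shift item.

Answer: No shift-reduce conflicts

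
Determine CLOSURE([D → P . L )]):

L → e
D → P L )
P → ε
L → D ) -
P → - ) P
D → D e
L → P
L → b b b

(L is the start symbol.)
{ [D → . D e], [D → . P L )], [D → P . L )], [L → . D ) -], [L → . P], [L → . b b b], [L → . e], [P → . - ) P], [P → .] }

Start with: [D → P . L )]
  [D → P . L )] has the dot before L: add [L → . e], [L → . D ) -], [L → . P], [L → . b b b]
  [L → . D ) -] has the dot before D: add [D → . P L )], [D → . D e]
  [L → . P] has the dot before P: add [P → .], [P → . - ) P]
No further items can be added.

CLOSURE = { [D → . D e], [D → . P L )], [D → P . L )], [L → . D ) -], [L → . P], [L → . b b b], [L → . e], [P → . - ) P], [P → .] }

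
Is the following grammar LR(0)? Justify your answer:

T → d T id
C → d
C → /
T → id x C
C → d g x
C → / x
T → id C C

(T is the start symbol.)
A grammar is LR(0) if no state in the canonical LR(0) collection has:
  - both a shift item (dot before a terminal) and a complete item (shift-reduce conflict), or
  - two or more complete items (reduce-reduce conflict; the accept item [T' → T .] counts as a complete item here).

Augment with T' → T and build the canonical LR(0) collection (I0 = CLOSURE({[T' → . T]}), then GOTO on every symbol after a dot until no new states appear). It has 15 states:
  I0: { [T → . d T id], [T → . id C C], [T → . id x C], [T' → . T] }  — shift
  I1: { [T' → T .] }  — accept
  I2: { [T → . d T id], [T → . id C C], [T → . id x C], [T → d . T id] }  — shift
  I3: { [C → . / x], [C → . /], [C → . d g x], [C → . d], [T → id . C C], [T → id . x C] }  — shift
  I4: { [C → / . x], [C → / .] }  — shift, reduce
  I5: { [C → . / x], [C → . /], [C → . d g x], [C → . d], [T → id C . C] }  — shift
  I6: { [C → d . g x], [C → d .] }  — shift, reduce
  I7: { [C → . / x], [C → . /], [C → . d g x], [C → . d], [T → id x . C] }  — shift
  I8: { [T → id x C .] }  — reduce
  I9: { [C → d g . x] }  — shift
  I10: { [C → d g x .] }  — reduce
  I11: { [T → id C C .] }  — reduce
  I12: { [C → / x .] }  — reduce
  I13: { [T → d T . id] }  — shift
  I14: { [T → d T id .] }  — reduce

Conflict in state I4:
  Shift-reduce conflict between [C → / .] and [C → / . x]
So the grammar is NOT LR(0).

Answer: No. Shift-reduce conflict between [C → / .] and [C → / . x]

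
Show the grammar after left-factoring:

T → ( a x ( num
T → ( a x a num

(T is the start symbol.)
Left-factoring transforms A → αβ₁ | αβ₂ into A → αA' and A' → β₁ | β₂
(α is the longest common prefix among the alternatives). Repeat until
no nonterminal has two alternatives with a common prefix.

Round 1: T has alternatives sharing prefix '( a x'. Introduce T': T → ( a x T'
  Add: T' → ( num
  Add: T' → a num

No remaining common prefixes — done.

Resulting grammar:
T → ( a x T'
T' → ( num
T' → a num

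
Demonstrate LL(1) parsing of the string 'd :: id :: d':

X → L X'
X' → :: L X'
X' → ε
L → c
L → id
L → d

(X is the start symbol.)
Stack is shown with the top on the left.

Stack      Input           Action
---------------------------------
X $        d :: id :: d $  output X → L X'
L X' $     d :: id :: d $  output L → d
d X' $     d :: id :: d $  match 'd'
X' $       :: id :: d $    output X' → :: L X'
:: L X' $  :: id :: d $    match '::'
L X' $     id :: d $       output L → id
id X' $    id :: d $       match 'id'
X' $       :: d $          output X' → :: L X'
:: L X' $  :: d $          match '::'
L X' $     d $             output L → d
d X' $     d $             match 'd'
X' $       $               output X' → ε
$          $               accept

The string is accepted.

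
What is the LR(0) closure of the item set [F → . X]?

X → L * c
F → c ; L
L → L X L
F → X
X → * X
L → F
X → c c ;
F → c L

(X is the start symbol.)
To compute CLOSURE, for each item [A → α.Bβ] where B is a non-terminal, add [B → .γ] for all productions B → γ; repeat for the newly added items until nothing changes.

Start with: [F → . X]
  [F → . X] has the dot before X: add [X → . L * c], [X → . * X], [X → . c c ;]
  [X → . L * c] has the dot before L: add [L → . L X L], [L → . F]
  [L → . F] has the dot before F: add [F → . c ; L], [F → . c L]
No further items can be added.

CLOSURE = { [F → . X], [F → . c ; L], [F → . c L], [L → . F], [L → . L X L], [X → . * X], [X → . L * c], [X → . c c ;] }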